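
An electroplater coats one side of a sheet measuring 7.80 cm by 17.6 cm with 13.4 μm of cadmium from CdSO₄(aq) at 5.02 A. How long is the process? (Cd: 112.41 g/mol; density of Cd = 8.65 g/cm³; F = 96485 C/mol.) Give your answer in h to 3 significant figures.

0.151 h

Plated area = 7.80 × 17.6 = 137.3 cm²
Volume = 137.3 × 13.4×10⁻⁴ cm = 0.1840 cm³
m(Cd) = 0.1840 × 8.65 = 1.592 g
n(Cd) = 1.592 / 112.41 = 0.01416 mol; n(e⁻) = 2 × 0.01416 = 0.02832 mol
Q = 0.02832 × 96485 = 2732 C
t = 2732 / 5.02 = 544.2 s = 0.151 h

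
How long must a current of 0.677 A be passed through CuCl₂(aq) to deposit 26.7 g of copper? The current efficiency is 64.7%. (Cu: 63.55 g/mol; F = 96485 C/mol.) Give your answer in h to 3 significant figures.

n(Cu) = 26.7 / 63.55 = 0.4201 mol
Cu²⁺ + 2e⁻ → Cu, so n(e⁻) = 2 × 0.4201 = 0.8402 mol
Q = 0.8402 × 96485 / 0.647 = 1.253×10^5 C
t = Q / I = 1.253×10^5 / 0.677 = 1.851×10^5 s = 51.4 h

51.4 h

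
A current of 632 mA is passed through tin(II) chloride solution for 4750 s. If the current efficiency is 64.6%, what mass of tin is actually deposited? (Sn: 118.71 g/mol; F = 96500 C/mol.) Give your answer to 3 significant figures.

Q = 0.632 × 4750 = 3002 C
n(e⁻) = 3002 / 96500 = 0.03111 mol
Sn²⁺ + 2e⁻ → Sn, so theoretical m(Sn) = 0.01556 × 118.71 = 1.847 g
Actual mass = 64.6% × 1.847 = 1.19 g

1.19 g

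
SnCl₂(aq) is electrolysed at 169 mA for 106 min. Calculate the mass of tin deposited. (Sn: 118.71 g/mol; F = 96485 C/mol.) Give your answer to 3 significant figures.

Q = 0.169 A × 6360 s = 1075 C
n(e⁻) = 1075 / 96485 = 0.01114 mol
Sn²⁺ + 2e⁻ → Sn, so n(Sn) = 0.01114 / 2 = 0.005570 mol
m = 0.005570 × 118.71 = 0.661 g

0.661 g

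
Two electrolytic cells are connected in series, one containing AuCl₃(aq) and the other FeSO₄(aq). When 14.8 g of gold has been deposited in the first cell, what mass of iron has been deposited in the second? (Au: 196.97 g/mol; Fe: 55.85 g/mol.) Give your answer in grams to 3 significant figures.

6.29 g

n(Au) = 14.8 / 196.97 = 0.07514 mol
Au³⁺ + 3e⁻ → Au, so n(e⁻) = 3 × 0.07514 = 0.2254 mol
In series, the same 0.2254 mol of electrons flows through the second cell.
Fe²⁺ + 2e⁻ → Fe, so n(Fe) = 0.2254 / 2 = 0.1127 mol
m(Fe) = 0.1127 × 55.85 = 6.29 g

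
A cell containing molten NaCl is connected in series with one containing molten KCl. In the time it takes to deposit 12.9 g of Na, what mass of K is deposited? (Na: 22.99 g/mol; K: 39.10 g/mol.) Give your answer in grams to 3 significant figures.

n(Na) = 12.9 / 22.99 = 0.5611 mol
Na⁺ + e⁻ → Na, so n(e⁻) = 0.5611 mol
Since the cells are in series, n(e⁻) in the K cell is also 0.5611 mol.
K⁺ + e⁻ → K, so n(K) = 0.5611 mol
m(K) = 0.5611 × 39.10 = 21.9 g

21.9 g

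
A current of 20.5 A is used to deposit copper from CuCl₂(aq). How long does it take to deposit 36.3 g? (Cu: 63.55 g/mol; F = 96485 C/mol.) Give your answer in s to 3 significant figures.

5380 s

n(Cu) = 36.3 / 63.55 = 0.5712 mol
Cu²⁺ + 2e⁻ → Cu, so n(e⁻) = 2 × 0.5712 = 1.142 mol
Q = 1.142 × 96485 = 1.102×10^5 C
t = Q / I = 1.102×10^5 / 20.5 = 5376 s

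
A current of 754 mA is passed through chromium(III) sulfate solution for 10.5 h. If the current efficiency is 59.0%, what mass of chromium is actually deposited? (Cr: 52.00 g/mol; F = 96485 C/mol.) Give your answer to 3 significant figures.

3.02 g

Q = 0.754 × 37800 = 28500 C
n(e⁻) = 28500 / 96485 = 0.2954 mol
Cr³⁺ + 3e⁻ → Cr, so theoretical m(Cr) = 0.09847 × 52.00 = 5.120 g
Actual mass = 59.0% × 5.120 = 3.02 g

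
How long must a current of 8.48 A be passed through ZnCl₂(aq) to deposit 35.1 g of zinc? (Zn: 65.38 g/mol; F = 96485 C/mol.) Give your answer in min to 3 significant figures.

204 min

n(Zn) = 35.1 / 65.38 = 0.5369 mol
Zn²⁺ + 2e⁻ → Zn, so n(e⁻) = 2 × 0.5369 = 1.074 mol
Q = 1.074 × 96485 = 1.036×10^5 C
t = Q / I = 1.036×10^5 / 8.48 = 12220 s = 204 min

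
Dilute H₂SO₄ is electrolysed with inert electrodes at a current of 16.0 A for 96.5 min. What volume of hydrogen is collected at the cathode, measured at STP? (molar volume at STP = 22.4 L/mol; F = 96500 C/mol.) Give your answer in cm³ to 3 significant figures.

Q = 16.0 A × 5790 s = 92640 C
n(e⁻) = 92640 / 96500 = 0.9600 mol
2H⁺ + 2e⁻ → H₂, so n(H₂) = 0.9600 / 2 = 0.4800 mol
V = 0.4800 × 22.4 = 10.75 L
= 10800 cm³

10800 cm³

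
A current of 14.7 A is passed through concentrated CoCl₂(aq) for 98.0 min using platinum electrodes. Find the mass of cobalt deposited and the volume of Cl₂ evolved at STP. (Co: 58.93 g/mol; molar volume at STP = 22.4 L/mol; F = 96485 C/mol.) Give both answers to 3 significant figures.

26.4 g Co; 10.0 L Cl₂

Q = 14.7 × 5880 = 86440 C; n(e⁻) = 86440 / 96485 = 0.8959 mol
Cathode: Co²⁺ + 2e⁻ → Co → n(Co) = 0.8959/2 = 0.4480 mol → 26.4 g
Anode: 2Cl⁻ → Cl₂ + 2e⁻ → n(Cl₂) = 0.8959/2 = 0.4480 mol → 10.0 L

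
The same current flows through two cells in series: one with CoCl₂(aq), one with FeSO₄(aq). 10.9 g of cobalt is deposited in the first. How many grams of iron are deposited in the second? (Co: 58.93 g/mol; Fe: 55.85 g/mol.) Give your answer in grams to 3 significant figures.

n(Co) = 10.9 / 58.93 = 0.1850 mol
Co²⁺ + 2e⁻ → Co, so n(e⁻) = 2 × 0.1850 = 0.3700 mol
Same current for the same time ⇒ same n(e⁻) = 0.3700 mol in both cells.
Fe²⁺ + 2e⁻ → Fe, so n(Fe) = 0.3700 / 2 = 0.1850 mol
m(Fe) = 0.1850 × 55.85 = 10.3 g

10.3 g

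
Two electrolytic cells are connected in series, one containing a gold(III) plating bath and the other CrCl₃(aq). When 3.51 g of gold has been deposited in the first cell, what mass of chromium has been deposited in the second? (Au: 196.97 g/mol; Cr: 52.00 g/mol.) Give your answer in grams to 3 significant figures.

0.927 g

n(Au) = 3.51 / 196.97 = 0.01782 mol
Au³⁺ + 3e⁻ → Au, so n(e⁻) = 3 × 0.01782 = 0.05346 mol
Since the cells are in series, n(e⁻) in the Cr cell is also 0.05346 mol.
Cr³⁺ + 3e⁻ → Cr, so n(Cr) = 0.05346 / 3 = 0.01782 mol
m(Cr) = 0.01782 × 52.00 = 0.927 g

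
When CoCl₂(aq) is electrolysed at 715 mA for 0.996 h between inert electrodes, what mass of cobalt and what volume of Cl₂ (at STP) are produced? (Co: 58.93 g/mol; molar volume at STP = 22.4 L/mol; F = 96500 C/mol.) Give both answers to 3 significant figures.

Q = 0.715 × 3585.6 = 2564 C; n(e⁻) = 2564 / 96500 = 0.02657 mol
Cathode: Co²⁺ + 2e⁻ → Co → n(Co) = 0.02657/2 = 0.01329 mol → 0.783 g
Anode: 2Cl⁻ → Cl₂ + 2e⁻ → n(Cl₂) = 0.02657/2 = 0.01329 mol → 0.298 L

0.783 g Co; 0.298 L Cl₂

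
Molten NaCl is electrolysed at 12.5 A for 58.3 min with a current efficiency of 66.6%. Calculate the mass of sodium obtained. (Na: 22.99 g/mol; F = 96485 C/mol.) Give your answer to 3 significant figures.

Q = 12.5 × 3498 = 43730 C
n(e⁻) = 43730 / 96485 = 0.4532 mol
Na⁺ + e⁻ → Na, so theoretical m(Na) = 0.4532 × 22.99 = 10.42 g
Actual mass = 66.6% × 10.42 = 6.94 g

6.94 g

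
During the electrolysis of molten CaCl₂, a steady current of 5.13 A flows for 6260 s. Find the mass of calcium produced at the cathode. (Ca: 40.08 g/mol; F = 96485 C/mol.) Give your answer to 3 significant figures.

6.67 g

Q = It = 5.13 × 6260 = 32110 C
Moles of electrons = 32110 / 96485 = 0.3328 mol
Ca²⁺ + 2e⁻ → Ca, so n(Ca) = 0.3328 / 2 = 0.1664 mol
m = 0.1664 × 40.08 = 6.67 g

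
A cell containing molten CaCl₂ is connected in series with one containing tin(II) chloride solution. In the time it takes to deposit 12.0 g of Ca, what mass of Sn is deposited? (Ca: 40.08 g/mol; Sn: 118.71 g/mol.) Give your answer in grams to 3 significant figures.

n(Ca) = 12.0 / 40.08 = 0.2994 mol
Ca²⁺ + 2e⁻ → Ca, so n(e⁻) = 2 × 0.2994 = 0.5988 mol
The cells are in series, so the same charge (and hence the same n(e⁻) = 0.5988 mol) passes through both.
Sn²⁺ + 2e⁻ → Sn, so n(Sn) = 0.5988 / 2 = 0.2994 mol
m(Sn) = 0.2994 × 118.71 = 35.5 g

35.5 g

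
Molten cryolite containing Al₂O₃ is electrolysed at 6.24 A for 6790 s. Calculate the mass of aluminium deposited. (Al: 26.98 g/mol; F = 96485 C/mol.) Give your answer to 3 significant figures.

3.95 g

Charge passed = 6.24 × 6790 = 42370 C
n(e⁻) = Q/F = 42370/96485 = 0.4391 mol
Al³⁺ + 3e⁻ → Al, so n(Al) = 0.4391 / 3 = 0.1464 mol
m = 0.1464 × 26.98 = 3.95 g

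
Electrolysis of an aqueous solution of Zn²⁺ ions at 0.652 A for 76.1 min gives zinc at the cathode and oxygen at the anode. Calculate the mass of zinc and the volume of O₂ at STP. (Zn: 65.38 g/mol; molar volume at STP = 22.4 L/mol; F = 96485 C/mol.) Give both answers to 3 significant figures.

Q = 0.652 × 4566 = 2977 C; n(e⁻) = 2977 / 96485 = 0.03085 mol
Cathode: Zn²⁺ + 2e⁻ → Zn → n(Zn) = 0.03085/2 = 0.01543 mol → 1.01 g
Anode: 2H₂O → O₂ + 4H⁺ + 4e⁻ → n(O₂) = 0.03085/4 = 0.007713 mol → 0.173 L

1.01 g Zn; 0.173 L O₂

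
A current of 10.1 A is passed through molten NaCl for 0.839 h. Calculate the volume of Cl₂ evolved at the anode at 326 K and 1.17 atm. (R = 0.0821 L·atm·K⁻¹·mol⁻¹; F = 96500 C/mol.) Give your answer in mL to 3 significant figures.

Q = 10.1 A × 3020.4 s = 30510 C
n(e⁻) = 30510 / 96500 = 0.3162 mol
2Cl⁻ → Cl₂ + 2e⁻, so n(Cl₂) = 0.3162 / 2 = 0.1581 mol
V = nRT/P = 0.1581 × 0.0821 × 326 / 1.17 = 3.617 L
= 3620 mL

3620 mL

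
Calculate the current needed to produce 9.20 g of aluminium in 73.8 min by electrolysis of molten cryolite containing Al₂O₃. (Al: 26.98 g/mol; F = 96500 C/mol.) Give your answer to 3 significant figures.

22.3 A

n(Al) = 9.20 / 26.98 = 0.3410 mol
Al³⁺ + 3e⁻ → Al, so n(e⁻) = 3 × 0.3410 = 1.023 mol
Q = 1.023 × 96500 = 98720 C
I = Q / t = 98720 / 4428 s = 22.3 A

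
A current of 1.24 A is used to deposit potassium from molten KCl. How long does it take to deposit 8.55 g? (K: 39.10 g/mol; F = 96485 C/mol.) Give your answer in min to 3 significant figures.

n(K) = 8.55 / 39.10 = 0.2187 mol
K⁺ + e⁻ → K, so n(e⁻) = 0.2187 mol
Q = 0.2187 × 96485 = 21100 C
t = Q / I = 21100 / 1.24 = 17020 s = 284 min

284 min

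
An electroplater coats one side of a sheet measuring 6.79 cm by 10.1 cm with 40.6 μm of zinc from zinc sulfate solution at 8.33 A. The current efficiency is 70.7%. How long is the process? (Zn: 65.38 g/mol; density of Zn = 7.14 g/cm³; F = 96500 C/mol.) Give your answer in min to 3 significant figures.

Plated area = 6.79 × 10.1 = 68.58 cm²
Volume = 68.58 × 40.6×10⁻⁴ cm = 0.2784 cm³
m(Zn) = 0.2784 × 7.14 = 1.988 g
n(Zn) = 1.988 / 65.38 = 0.03041 mol; n(e⁻) = 2 × 0.03041 = 0.06082 mol
Q = 0.06082 × 96500 / 0.707 = 8301 C
t = 8301 / 8.33 = 996.5 s = 16.6 min

16.6 min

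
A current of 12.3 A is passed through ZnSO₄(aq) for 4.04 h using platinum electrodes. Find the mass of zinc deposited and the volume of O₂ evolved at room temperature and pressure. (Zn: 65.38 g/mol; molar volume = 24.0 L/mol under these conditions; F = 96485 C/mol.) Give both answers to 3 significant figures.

Q = 12.3 × 14544 = 1.789×10^5 C; n(e⁻) = 1.789×10^5 / 96485 = 1.854 mol
Cathode: Zn²⁺ + 2e⁻ → Zn → n(Zn) = 1.854/2 = 0.9270 mol → 60.6 g
Anode: 2H₂O → O₂ + 4H⁺ + 4e⁻ → n(O₂) = 1.854/4 = 0.4635 mol → 11.1 L

60.6 g Zn; 11.1 L O₂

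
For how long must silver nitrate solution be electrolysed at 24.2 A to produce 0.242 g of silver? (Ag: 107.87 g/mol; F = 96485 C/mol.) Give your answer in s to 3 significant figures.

n(Ag) = 0.242 / 107.87 = 0.002243 mol
Ag⁺ + e⁻ → Ag, so n(e⁻) = 0.002243 mol
Q = 0.002243 × 96485 = 216.4 C
t = Q / I = 216.4 / 24.2 = 8.942 s

8.94 s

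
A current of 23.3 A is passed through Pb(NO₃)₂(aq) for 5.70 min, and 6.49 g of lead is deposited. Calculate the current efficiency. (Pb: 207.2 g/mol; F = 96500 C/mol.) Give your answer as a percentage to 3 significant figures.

75.9%

Q = 23.3 × 342 = 7969 C
n(e⁻) = 7969 / 96500 = 0.08258 mol
Pb²⁺ + 2e⁻ → Pb, so theoretical n(Pb) = 0.04129 mol → 8.555 g
Efficiency = 6.49 / 8.555 = 0.7586 = 75.9%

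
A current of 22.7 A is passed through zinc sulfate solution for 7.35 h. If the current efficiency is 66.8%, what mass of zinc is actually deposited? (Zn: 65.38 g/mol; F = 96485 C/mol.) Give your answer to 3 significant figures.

Q = 22.7 × 26460 = 6.006×10^5 C
n(e⁻) = 6.006×10^5 / 96485 = 6.225 mol
Zn²⁺ + 2e⁻ → Zn, so theoretical m(Zn) = 3.113 × 65.38 = 203.5 g
Actual mass = 66.8% × 203.5 = 136 g

136 g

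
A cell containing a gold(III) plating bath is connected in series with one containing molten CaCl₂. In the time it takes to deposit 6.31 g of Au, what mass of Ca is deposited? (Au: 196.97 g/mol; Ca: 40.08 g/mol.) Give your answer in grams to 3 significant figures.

n(Au) = 6.31 / 196.97 = 0.03204 mol
Au³⁺ + 3e⁻ → Au, so n(e⁻) = 3 × 0.03204 = 0.09612 mol
Since the cells are in series, n(e⁻) in the Ca cell is also 0.09612 mol.
Ca²⁺ + 2e⁻ → Ca, so n(Ca) = 0.09612 / 2 = 0.04806 mol
m(Ca) = 0.04806 × 40.08 = 1.93 g

1.93 g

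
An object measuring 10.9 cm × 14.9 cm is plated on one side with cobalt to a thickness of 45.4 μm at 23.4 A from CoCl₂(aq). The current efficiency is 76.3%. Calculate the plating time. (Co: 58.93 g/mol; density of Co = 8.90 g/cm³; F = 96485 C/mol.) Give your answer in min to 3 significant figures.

20.1 min

Plated area = 10.9 × 14.9 = 162.4 cm²
Volume = 162.4 × 45.4×10⁻⁴ cm = 0.7373 cm³
m(Co) = 0.7373 × 8.90 = 6.562 g
n(Co) = 6.562 / 58.93 = 0.1114 mol; n(e⁻) = 2 × 0.1114 = 0.2228 mol
Q = 0.2228 × 96485 / 0.763 = 28170 C
t = 28170 / 23.4 = 1204 s = 20.1 min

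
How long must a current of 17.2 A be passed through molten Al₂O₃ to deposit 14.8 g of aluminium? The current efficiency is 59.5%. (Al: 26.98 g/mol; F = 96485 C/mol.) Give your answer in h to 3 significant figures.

4.31 h

n(Al) = 14.8 / 26.98 = 0.5486 mol
Al³⁺ + 3e⁻ → Al, so n(e⁻) = 3 × 0.5486 = 1.646 mol
Q = 1.646 × 96485 / 0.595 = 2.669×10^5 C
t = Q / I = 2.669×10^5 / 17.2 = 15520 s = 4.31 h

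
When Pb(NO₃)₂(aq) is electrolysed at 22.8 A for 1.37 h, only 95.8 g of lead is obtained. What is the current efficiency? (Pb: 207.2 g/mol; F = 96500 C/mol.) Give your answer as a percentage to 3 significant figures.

Q = 22.8 × 4932 = 1.124×10^5 C
n(e⁻) = 1.124×10^5 / 96500 = 1.165 mol
Pb²⁺ + 2e⁻ → Pb, so theoretical n(Pb) = 0.5825 mol → 120.7 g
Efficiency = 95.8 / 120.7 = 0.7937 = 79.4%

79.4%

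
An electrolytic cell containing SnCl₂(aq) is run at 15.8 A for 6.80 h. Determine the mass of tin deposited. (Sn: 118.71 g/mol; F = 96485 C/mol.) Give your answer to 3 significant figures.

Charge passed = 15.8 × 24480 = 3.868×10^5 C
Moles of electrons = 3.868×10^5 / 96485 = 4.009 mol
Sn²⁺ + 2e⁻ → Sn, so n(Sn) = 4.009 / 2 = 2.005 mol
m = 2.005 × 118.71 = 238 g

238 g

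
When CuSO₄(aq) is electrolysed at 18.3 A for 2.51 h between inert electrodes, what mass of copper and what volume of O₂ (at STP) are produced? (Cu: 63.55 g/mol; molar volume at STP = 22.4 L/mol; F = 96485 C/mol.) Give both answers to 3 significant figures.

Q = 18.3 × 9036 = 1.654×10^5 C; n(e⁻) = 1.654×10^5 / 96485 = 1.714 mol
Cathode: Cu²⁺ + 2e⁻ → Cu → n(Cu) = 1.714/2 = 0.8570 mol → 54.5 g
Anode: 2H₂O → O₂ + 4H⁺ + 4e⁻ → n(O₂) = 1.714/4 = 0.4285 mol → 9.60 L

54.5 g Cu; 9.60 L O₂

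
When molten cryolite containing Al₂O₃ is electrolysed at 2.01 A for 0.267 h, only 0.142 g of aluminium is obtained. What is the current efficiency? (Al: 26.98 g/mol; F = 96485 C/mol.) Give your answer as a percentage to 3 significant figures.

78.9%

Q = 2.01 × 961.2 = 1932 C
n(e⁻) = 1932 / 96485 = 0.02002 mol
Al³⁺ + 3e⁻ → Al, so theoretical n(Al) = 0.006673 mol → 0.1800 g
Efficiency = 0.142 / 0.1800 = 0.7889 = 78.9%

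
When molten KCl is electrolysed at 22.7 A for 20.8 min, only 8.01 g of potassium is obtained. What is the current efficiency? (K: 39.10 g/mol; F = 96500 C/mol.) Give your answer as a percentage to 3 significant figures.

69.8%

Q = 22.7 × 1248 = 28330 C
n(e⁻) = 28330 / 96500 = 0.2936 mol
K⁺ + e⁻ → K, so theoretical n(K) = 0.2936 mol → 11.48 g
Efficiency = 8.01 / 11.48 = 0.6977 = 69.8%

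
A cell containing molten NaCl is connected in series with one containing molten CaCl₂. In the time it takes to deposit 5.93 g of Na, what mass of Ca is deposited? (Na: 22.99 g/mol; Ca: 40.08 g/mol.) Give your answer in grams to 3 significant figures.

5.17 g

n(Na) = 5.93 / 22.99 = 0.2579 mol
Na⁺ + e⁻ → Na, so n(e⁻) = 0.2579 mol
Same current for the same time ⇒ same n(e⁻) = 0.2579 mol in both cells.
Ca²⁺ + 2e⁻ → Ca, so n(Ca) = 0.2579 / 2 = 0.1290 mol
m(Ca) = 0.1290 × 40.08 = 5.17 g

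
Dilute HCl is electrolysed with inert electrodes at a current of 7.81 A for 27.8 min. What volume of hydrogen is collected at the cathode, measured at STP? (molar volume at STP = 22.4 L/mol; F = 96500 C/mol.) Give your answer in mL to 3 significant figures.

1510 mL

Q = It = 7.81 × 1668 = 13030 C
n(e⁻) = 13030 / 96500 = 0.1350 mol
2H⁺ + 2e⁻ → H₂, so n(H₂) = 0.1350 / 2 = 0.06750 mol
V = 0.06750 × 22.4 = 1.512 L
= 1510 mL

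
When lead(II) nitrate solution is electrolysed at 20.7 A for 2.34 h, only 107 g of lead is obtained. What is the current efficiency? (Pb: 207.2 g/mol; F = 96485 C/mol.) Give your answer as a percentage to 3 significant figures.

57.1%

Q = 20.7 × 8424 = 1.744×10^5 C
n(e⁻) = 1.744×10^5 / 96485 = 1.808 mol
Pb²⁺ + 2e⁻ → Pb, so theoretical n(Pb) = 0.9040 mol → 187.3 g
Efficiency = 107 / 187.3 = 0.5713 = 57.1%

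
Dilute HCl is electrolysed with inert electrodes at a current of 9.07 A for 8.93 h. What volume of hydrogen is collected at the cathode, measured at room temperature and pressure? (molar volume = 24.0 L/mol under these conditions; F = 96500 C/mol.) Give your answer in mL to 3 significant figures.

Q = 9.07 A × 32148 s = 2.916×10^5 C
Moles of electrons = 2.916×10^5 / 96500 = 3.022 mol
2H⁺ + 2e⁻ → H₂, so n(H₂) = 3.022 / 2 = 1.511 mol
V = 1.511 × 24.0 = 36.26 L
= 36300 mL

36300 mL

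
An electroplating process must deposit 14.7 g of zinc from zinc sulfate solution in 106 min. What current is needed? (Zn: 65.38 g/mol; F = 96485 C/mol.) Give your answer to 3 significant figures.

n(Zn) = 14.7 / 65.38 = 0.2248 mol
Zn²⁺ + 2e⁻ → Zn, so n(e⁻) = 2 × 0.2248 = 0.4496 mol
Q = 0.4496 × 96485 = 43380 C
I = Q / t = 43380 / 6360 s = 6.82 A

6.82 A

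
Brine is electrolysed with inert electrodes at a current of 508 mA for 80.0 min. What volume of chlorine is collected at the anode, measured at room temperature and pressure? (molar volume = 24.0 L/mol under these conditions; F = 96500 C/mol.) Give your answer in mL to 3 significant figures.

Q = 0.508 A × 4800 s = 2438 C
n(e⁻) = Q/F = 2438/96500 = 0.02526 mol
2Cl⁻ → Cl₂ + 2e⁻, so n(Cl₂) = 0.02526 / 2 = 0.01263 mol
V = 0.01263 × 24.0 = 0.3031 L
= 303 mL

303 mL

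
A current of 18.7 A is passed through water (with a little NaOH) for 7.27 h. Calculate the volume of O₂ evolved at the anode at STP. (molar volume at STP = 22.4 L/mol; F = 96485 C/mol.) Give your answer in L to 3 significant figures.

28.4 L

Charge passed = 18.7 × 26172 = 4.894×10^5 C
n(e⁻) = 4.894×10^5 / 96485 = 5.072 mol
2H₂O → O₂ + 4H⁺ + 4e⁻, so n(O₂) = 5.072 / 4 = 1.268 mol
V = 1.268 × 22.4 = 28.40 L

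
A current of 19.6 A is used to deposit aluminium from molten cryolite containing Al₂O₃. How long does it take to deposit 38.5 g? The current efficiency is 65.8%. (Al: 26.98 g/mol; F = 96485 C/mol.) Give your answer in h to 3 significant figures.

n(Al) = 38.5 / 26.98 = 1.427 mol
Al³⁺ + 3e⁻ → Al, so n(e⁻) = 3 × 1.427 = 4.281 mol
Q = 4.281 × 96485 / 0.658 = 6.277×10^5 C
t = Q / I = 6.277×10^5 / 19.6 = 32030 s = 8.90 h

8.90 h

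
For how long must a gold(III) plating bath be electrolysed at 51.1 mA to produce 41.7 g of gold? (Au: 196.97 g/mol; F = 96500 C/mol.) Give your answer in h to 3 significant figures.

333 h

n(Au) = 41.7 / 196.97 = 0.2117 mol
Au³⁺ + 3e⁻ → Au, so n(e⁻) = 3 × 0.2117 = 0.6351 mol
Q = 0.6351 × 96500 = 61290 C
t = Q / I = 61290 / 0.0511 = 1.199×10^6 s = 333 h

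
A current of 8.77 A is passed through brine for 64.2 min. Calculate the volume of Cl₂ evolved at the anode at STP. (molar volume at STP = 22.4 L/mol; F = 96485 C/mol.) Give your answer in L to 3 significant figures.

Q = 8.77 A × 3852 s = 33780 C
n(e⁻) = Q/F = 33780/96485 = 0.3501 mol
2Cl⁻ → Cl₂ + 2e⁻, so n(Cl₂) = 0.3501 / 2 = 0.1751 mol
V = 0.1751 × 22.4 = 3.922 L

3.92 L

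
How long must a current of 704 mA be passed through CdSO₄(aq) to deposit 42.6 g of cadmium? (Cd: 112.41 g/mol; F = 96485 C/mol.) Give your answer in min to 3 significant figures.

1730 min

n(Cd) = 42.6 / 112.41 = 0.3790 mol
Cd²⁺ + 2e⁻ → Cd, so n(e⁻) = 2 × 0.3790 = 0.7580 mol
Q = 0.7580 × 96485 = 73140 C
t = Q / I = 73140 / 0.704 = 1.039×10^5 s = 1730 min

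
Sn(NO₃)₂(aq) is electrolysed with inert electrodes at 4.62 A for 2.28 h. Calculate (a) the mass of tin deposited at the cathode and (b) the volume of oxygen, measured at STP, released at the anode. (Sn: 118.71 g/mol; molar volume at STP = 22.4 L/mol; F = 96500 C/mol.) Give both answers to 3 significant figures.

23.3 g Sn; 2.20 L O₂

Q = 4.62 × 8208 = 37920 C; n(e⁻) = 37920 / 96500 = 0.3930 mol
Cathode: Sn²⁺ + 2e⁻ → Sn → n(Sn) = 0.3930/2 = 0.1965 mol → 23.3 g
Anode: 2H₂O → O₂ + 4H⁺ + 4e⁻ → n(O₂) = 0.3930/4 = 0.09825 mol → 2.20 L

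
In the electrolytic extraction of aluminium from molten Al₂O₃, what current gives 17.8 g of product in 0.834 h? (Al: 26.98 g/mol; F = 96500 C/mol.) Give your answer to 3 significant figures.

63.6 A

n(Al) = 17.8 / 26.98 = 0.6597 mol
Al³⁺ + 3e⁻ → Al, so n(e⁻) = 3 × 0.6597 = 1.979 mol
Q = 1.979 × 96500 = 1.910×10^5 C
I = Q / t = 1.910×10^5 / 3002.4 s = 63.6 A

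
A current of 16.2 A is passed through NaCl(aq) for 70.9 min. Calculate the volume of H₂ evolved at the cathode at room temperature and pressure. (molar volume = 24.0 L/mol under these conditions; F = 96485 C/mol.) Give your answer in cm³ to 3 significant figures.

Q = 16.2 A × 4254 s = 68910 C
Moles of electrons = 68910 / 96485 = 0.7142 mol
2H⁺ + 2e⁻ → H₂, so n(H₂) = 0.7142 / 2 = 0.3571 mol
V = 0.3571 × 24.0 = 8.570 L
= 8570 cm³

8570 cm³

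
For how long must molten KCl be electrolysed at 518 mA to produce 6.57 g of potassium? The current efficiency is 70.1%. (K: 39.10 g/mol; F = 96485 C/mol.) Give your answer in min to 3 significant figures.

n(K) = 6.57 / 39.10 = 0.1680 mol
K⁺ + e⁻ → K, so n(e⁻) = 0.1680 mol
Q = 0.1680 × 96485 / 0.701 = 23120 C
t = Q / I = 23120 / 0.518 = 44630 s = 744 min

744 min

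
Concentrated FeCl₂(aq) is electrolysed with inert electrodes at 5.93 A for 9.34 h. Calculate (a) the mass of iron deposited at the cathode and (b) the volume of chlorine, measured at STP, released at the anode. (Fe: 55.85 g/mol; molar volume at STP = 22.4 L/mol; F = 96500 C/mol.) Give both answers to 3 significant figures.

Q = 5.93 × 33624 = 1.994×10^5 C; n(e⁻) = 1.994×10^5 / 96500 = 2.066 mol
Cathode: Fe²⁺ + 2e⁻ → Fe → n(Fe) = 2.066/2 = 1.033 mol → 57.7 g
Anode: 2Cl⁻ → Cl₂ + 2e⁻ → n(Cl₂) = 2.066/2 = 1.033 mol → 23.1 L

57.7 g Fe; 23.1 L Cl₂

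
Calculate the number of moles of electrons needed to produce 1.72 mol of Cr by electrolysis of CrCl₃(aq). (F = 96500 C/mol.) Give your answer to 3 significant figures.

Cr³⁺ + 3e⁻ → Cr, so n(e⁻) = 3 × 1.72 = 5.160 mol

5.16 mol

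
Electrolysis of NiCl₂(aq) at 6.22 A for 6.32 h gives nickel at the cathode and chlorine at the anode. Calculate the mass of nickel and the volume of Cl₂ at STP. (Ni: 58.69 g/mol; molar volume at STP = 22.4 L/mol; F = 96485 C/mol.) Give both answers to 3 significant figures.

Q = 6.22 × 22752 = 1.415×10^5 C; n(e⁻) = 1.415×10^5 / 96485 = 1.467 mol
Cathode: Ni²⁺ + 2e⁻ → Ni → n(Ni) = 1.467/2 = 0.7335 mol → 43.0 g
Anode: 2Cl⁻ → Cl₂ + 2e⁻ → n(Cl₂) = 1.467/2 = 0.7335 mol → 16.4 L

43.0 g Ni; 16.4 L Cl₂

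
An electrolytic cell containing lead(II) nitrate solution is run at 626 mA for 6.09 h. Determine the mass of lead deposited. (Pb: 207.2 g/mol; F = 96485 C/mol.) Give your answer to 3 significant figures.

Charge passed = 0.626 × 21924 = 13720 C
n(e⁻) = Q/F = 13720/96485 = 0.1422 mol
Pb²⁺ + 2e⁻ → Pb, so n(Pb) = 0.1422 / 2 = 0.07110 mol
m = 0.07110 × 207.2 = 14.7 g

14.7 g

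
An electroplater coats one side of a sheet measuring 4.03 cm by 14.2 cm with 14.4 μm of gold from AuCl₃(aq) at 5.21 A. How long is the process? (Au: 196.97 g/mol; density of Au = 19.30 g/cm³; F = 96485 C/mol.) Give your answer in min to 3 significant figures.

Plated area = 4.03 × 14.2 = 57.23 cm²
Volume = 57.23 × 14.4×10⁻⁴ cm = 0.08241 cm³
m(Au) = 0.08241 × 19.30 = 1.591 g
n(Au) = 1.591 / 196.97 = 0.008077 mol; n(e⁻) = 3 × 0.008077 = 0.02423 mol
Q = 0.02423 × 96485 = 2338 C
t = 2338 / 5.21 = 448.8 s = 7.48 min

7.48 min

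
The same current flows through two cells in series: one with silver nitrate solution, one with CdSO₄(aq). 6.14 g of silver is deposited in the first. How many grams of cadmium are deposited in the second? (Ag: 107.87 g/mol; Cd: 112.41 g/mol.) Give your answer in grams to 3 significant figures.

3.20 g

n(Ag) = 6.14 / 107.87 = 0.05692 mol
Ag⁺ + e⁻ → Ag, so n(e⁻) = 0.05692 mol
In series, the same 0.05692 mol of electrons flows through the second cell.
Cd²⁺ + 2e⁻ → Cd, so n(Cd) = 0.05692 / 2 = 0.02846 mol
m(Cd) = 0.02846 × 112.41 = 3.20 g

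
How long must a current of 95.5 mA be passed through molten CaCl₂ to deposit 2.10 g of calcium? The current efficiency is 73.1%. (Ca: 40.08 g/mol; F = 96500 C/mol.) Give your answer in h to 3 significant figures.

40.2 h

n(Ca) = 2.10 / 40.08 = 0.05240 mol
Ca²⁺ + 2e⁻ → Ca, so n(e⁻) = 2 × 0.05240 = 0.1048 mol
Q = 0.1048 × 96500 / 0.731 = 13830 C
t = Q / I = 13830 / 0.0955 = 1.448×10^5 s = 40.2 h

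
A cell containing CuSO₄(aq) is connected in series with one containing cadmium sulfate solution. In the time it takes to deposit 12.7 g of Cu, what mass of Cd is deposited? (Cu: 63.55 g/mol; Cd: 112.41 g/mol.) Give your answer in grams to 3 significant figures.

22.5 g

n(Cu) = 12.7 / 63.55 = 0.1998 mol
Cu²⁺ + 2e⁻ → Cu, so n(e⁻) = 2 × 0.1998 = 0.3996 mol
In series, the same 0.3996 mol of electrons flows through the second cell.
Cd²⁺ + 2e⁻ → Cd, so n(Cd) = 0.3996 / 2 = 0.1998 mol
m(Cd) = 0.1998 × 112.41 = 22.5 g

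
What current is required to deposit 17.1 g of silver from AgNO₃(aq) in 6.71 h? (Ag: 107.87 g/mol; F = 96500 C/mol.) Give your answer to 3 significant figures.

0.633 A

n(Ag) = 17.1 / 107.87 = 0.1585 mol
Ag⁺ + e⁻ → Ag, so n(e⁻) = 0.1585 mol
Q = 0.1585 × 96500 = 15300 C
I = Q / t = 15300 / 24156 s = 0.633 A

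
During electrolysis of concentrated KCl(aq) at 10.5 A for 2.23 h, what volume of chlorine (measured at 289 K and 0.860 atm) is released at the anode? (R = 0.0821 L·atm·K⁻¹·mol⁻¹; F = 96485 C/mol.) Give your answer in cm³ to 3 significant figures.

12100 cm³

Q = It = 10.5 × 8028 = 84290 C
n(e⁻) = Q/F = 84290/96485 = 0.8736 mol
2Cl⁻ → Cl₂ + 2e⁻, so n(Cl₂) = 0.8736 / 2 = 0.4368 mol
V = nRT/P = 0.4368 × 0.0821 × 289 / 0.860 = 12.05 L
= 12100 cm³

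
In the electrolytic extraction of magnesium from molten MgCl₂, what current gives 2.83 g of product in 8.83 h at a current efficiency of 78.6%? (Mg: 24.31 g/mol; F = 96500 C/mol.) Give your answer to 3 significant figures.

n(Mg) = 2.83 / 24.31 = 0.1164 mol
Mg²⁺ + 2e⁻ → Mg, so n(e⁻) = 2 × 0.1164 = 0.2328 mol
Q = 0.2328 × 96500 / 0.786 = 28580 C
I = Q / t = 28580 / 31788 s = 0.899 A

0.899 A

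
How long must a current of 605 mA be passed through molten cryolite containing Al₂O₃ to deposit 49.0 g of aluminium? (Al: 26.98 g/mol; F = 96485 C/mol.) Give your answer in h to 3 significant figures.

241 h

n(Al) = 49.0 / 26.98 = 1.816 mol
Al³⁺ + 3e⁻ → Al, so n(e⁻) = 3 × 1.816 = 5.448 mol
Q = 5.448 × 96485 = 5.257×10^5 C
t = Q / I = 5.257×10^5 / 0.605 = 8.689×10^5 s = 241 h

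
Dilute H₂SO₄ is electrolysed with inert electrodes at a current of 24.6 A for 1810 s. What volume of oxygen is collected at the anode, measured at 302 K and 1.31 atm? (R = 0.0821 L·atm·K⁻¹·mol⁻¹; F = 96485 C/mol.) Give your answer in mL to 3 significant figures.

2180 mL

Q = It = 24.6 × 1810 = 44530 C
n(e⁻) = 44530 / 96485 = 0.4615 mol
2H₂O → O₂ + 4H⁺ + 4e⁻, so n(O₂) = 0.4615 / 4 = 0.1154 mol
V = nRT/P = 0.1154 × 0.0821 × 302 / 1.31 = 2.184 L
= 2180 mL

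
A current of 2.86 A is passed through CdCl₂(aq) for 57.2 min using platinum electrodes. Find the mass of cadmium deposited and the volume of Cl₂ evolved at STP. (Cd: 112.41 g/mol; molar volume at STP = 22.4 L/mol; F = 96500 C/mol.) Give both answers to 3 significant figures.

Q = 2.86 × 3432 = 9816 C; n(e⁻) = 9816 / 96500 = 0.1017 mol
Cathode: Cd²⁺ + 2e⁻ → Cd → n(Cd) = 0.1017/2 = 0.05085 mol → 5.72 g
Anode: 2Cl⁻ → Cl₂ + 2e⁻ → n(Cl₂) = 0.1017/2 = 0.05085 mol → 1.14 L

5.72 g Cd; 1.14 L Cl₂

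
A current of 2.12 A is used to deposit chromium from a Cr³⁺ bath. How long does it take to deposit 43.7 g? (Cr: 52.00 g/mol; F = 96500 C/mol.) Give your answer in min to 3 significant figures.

1910 min

n(Cr) = 43.7 / 52.00 = 0.8404 mol
Cr³⁺ + 3e⁻ → Cr, so n(e⁻) = 3 × 0.8404 = 2.521 mol
Q = 2.521 × 96500 = 2.433×10^5 C
t = Q / I = 2.433×10^5 / 2.12 = 1.148×10^5 s = 1910 min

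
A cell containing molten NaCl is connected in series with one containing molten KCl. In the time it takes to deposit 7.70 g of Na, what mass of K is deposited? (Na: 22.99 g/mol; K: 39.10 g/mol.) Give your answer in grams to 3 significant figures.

n(Na) = 7.70 / 22.99 = 0.3349 mol
Na⁺ + e⁻ → Na, so n(e⁻) = 0.3349 mol
The cells are in series, so the same charge (and hence the same n(e⁻) = 0.3349 mol) passes through both.
K⁺ + e⁻ → K, so n(K) = 0.3349 mol
m(K) = 0.3349 × 39.10 = 13.1 g

13.1 g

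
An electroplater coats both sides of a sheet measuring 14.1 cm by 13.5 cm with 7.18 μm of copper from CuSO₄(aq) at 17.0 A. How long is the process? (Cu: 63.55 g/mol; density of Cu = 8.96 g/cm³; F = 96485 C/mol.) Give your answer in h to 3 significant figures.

Plated area = 2 × 14.1 × 13.5 = 380.7 cm²
Volume = 380.7 × 7.18×10⁻⁴ cm = 0.2733 cm³
m(Cu) = 0.2733 × 8.96 = 2.449 g
n(Cu) = 2.449 / 63.55 = 0.03854 mol; n(e⁻) = 2 × 0.03854 = 0.07708 mol
Q = 0.07708 × 96485 = 7437 C
t = 7437 / 17.0 = 437.5 s = 0.122 h

0.122 h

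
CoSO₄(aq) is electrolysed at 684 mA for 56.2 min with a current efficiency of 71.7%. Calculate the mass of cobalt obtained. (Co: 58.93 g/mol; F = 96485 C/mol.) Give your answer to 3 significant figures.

0.505 g

Q = 0.684 × 3372 = 2306 C
n(e⁻) = 2306 / 96485 = 0.02390 mol
Co²⁺ + 2e⁻ → Co, so theoretical m(Co) = 0.01195 × 58.93 = 0.7042 g
Actual mass = 71.7% × 0.7042 = 0.505 g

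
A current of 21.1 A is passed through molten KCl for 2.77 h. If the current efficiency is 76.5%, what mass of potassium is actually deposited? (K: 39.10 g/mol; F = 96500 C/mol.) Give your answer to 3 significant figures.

65.2 g

Q = 21.1 × 9972 = 2.104×10^5 C
n(e⁻) = 2.104×10^5 / 96500 = 2.180 mol
K⁺ + e⁻ → K, so theoretical m(K) = 2.180 × 39.10 = 85.24 g
Actual mass = 76.5% × 85.24 = 65.2 g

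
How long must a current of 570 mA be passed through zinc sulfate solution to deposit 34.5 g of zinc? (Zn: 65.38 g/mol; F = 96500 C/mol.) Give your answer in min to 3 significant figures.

2980 min

n(Zn) = 34.5 / 65.38 = 0.5277 mol
Zn²⁺ + 2e⁻ → Zn, so n(e⁻) = 2 × 0.5277 = 1.055 mol
Q = 1.055 × 96500 = 1.018×10^5 C
t = Q / I = 1.018×10^5 / 0.570 = 1.786×10^5 s = 2980 min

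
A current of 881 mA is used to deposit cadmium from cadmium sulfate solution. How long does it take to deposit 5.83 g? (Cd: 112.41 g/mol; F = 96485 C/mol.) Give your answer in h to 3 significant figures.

3.16 h

n(Cd) = 5.83 / 112.41 = 0.05186 mol
Cd²⁺ + 2e⁻ → Cd, so n(e⁻) = 2 × 0.05186 = 0.1037 mol
Q = 0.1037 × 96485 = 10010 C
t = Q / I = 10010 / 0.881 = 11360 s = 3.16 h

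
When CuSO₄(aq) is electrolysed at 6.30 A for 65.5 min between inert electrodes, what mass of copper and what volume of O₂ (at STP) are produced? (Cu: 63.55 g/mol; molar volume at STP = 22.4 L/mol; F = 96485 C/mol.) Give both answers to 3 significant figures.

8.15 g Cu; 1.44 L O₂

Q = 6.30 × 3930 = 24760 C; n(e⁻) = 24760 / 96485 = 0.2566 mol
Cathode: Cu²⁺ + 2e⁻ → Cu → n(Cu) = 0.2566/2 = 0.1283 mol → 8.15 g
Anode: 2H₂O → O₂ + 4H⁺ + 4e⁻ → n(O₂) = 0.2566/4 = 0.06415 mol → 1.44 L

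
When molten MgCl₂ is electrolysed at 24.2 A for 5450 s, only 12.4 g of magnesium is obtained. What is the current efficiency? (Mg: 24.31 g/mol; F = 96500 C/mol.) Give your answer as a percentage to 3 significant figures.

74.6%

Q = 24.2 × 5450 = 1.319×10^5 C
n(e⁻) = 1.319×10^5 / 96500 = 1.367 mol
Mg²⁺ + 2e⁻ → Mg, so theoretical n(Mg) = 0.6835 mol → 16.62 g
Efficiency = 12.4 / 16.62 = 0.7461 = 74.6%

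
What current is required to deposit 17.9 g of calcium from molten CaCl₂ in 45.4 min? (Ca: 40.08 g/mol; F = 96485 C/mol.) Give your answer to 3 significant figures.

31.6 A

n(Ca) = 17.9 / 40.08 = 0.4466 mol
Ca²⁺ + 2e⁻ → Ca, so n(e⁻) = 2 × 0.4466 = 0.8932 mol
Q = 0.8932 × 96485 = 86180 C
I = Q / t = 86180 / 2724 s = 31.6 A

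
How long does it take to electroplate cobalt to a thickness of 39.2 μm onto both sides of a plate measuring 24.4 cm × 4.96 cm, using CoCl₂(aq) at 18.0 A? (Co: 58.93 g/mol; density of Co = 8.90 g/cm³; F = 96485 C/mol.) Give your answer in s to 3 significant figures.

1540 s

Plated area = 2 × 24.4 × 4.96 = 242.0 cm²
Volume = 242.0 × 39.2×10⁻⁴ cm = 0.9486 cm³
m(Co) = 0.9486 × 8.90 = 8.443 g
n(Co) = 8.443 / 58.93 = 0.1433 mol; n(e⁻) = 2 × 0.1433 = 0.2866 mol
Q = 0.2866 × 96485 = 27650 C
t = 27650 / 18.0 = 1536 s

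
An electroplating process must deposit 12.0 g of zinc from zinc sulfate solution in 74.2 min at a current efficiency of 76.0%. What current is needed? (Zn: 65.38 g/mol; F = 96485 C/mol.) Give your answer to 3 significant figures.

n(Zn) = 12.0 / 65.38 = 0.1835 mol
Zn²⁺ + 2e⁻ → Zn, so n(e⁻) = 2 × 0.1835 = 0.3670 mol
Q = 0.3670 × 96485 / 0.760 = 46590 C
I = Q / t = 46590 / 4452 s = 10.5 A

10.5 A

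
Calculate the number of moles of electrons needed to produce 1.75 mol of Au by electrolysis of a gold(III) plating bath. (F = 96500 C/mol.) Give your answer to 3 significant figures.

5.25 mol

Au³⁺ + 3e⁻ → Au, so n(e⁻) = 3 × 1.75 = 5.250 mol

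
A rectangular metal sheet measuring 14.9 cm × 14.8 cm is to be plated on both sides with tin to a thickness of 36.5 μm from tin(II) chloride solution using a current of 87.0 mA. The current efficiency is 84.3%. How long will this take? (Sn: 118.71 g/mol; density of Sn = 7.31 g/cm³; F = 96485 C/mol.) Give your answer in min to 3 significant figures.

4350 min

Plated area = 2 × 14.9 × 14.8 = 441.0 cm²
Volume = 441.0 × 36.5×10⁻⁴ cm = 1.610 cm³
m(Sn) = 1.610 × 7.31 = 11.77 g
n(Sn) = 11.77 / 118.71 = 0.09915 mol; n(e⁻) = 2 × 0.09915 = 0.1983 mol
Q = 0.1983 × 96485 / 0.843 = 22700 C
t = 22700 / 0.0870 = 2.609×10^5 s = 4350 min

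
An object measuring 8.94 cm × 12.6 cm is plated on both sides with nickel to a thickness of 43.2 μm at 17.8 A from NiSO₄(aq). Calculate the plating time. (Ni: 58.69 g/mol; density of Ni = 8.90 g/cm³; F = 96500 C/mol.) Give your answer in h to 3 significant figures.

0.445 h

Plated area = 2 × 8.94 × 12.6 = 225.3 cm²
Volume = 225.3 × 43.2×10⁻⁴ cm = 0.9733 cm³
m(Ni) = 0.9733 × 8.90 = 8.662 g
n(Ni) = 8.662 / 58.69 = 0.1476 mol; n(e⁻) = 2 × 0.1476 = 0.2952 mol
Q = 0.2952 × 96500 = 28490 C
t = 28490 / 17.8 = 1601 s = 0.445 h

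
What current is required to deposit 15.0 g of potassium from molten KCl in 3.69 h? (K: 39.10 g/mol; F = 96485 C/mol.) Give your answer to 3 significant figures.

2.79 A

n(K) = 15.0 / 39.10 = 0.3836 mol
K⁺ + e⁻ → K, so n(e⁻) = 0.3836 mol
Q = 0.3836 × 96485 = 37010 C
I = Q / t = 37010 / 13284 s = 2.79 A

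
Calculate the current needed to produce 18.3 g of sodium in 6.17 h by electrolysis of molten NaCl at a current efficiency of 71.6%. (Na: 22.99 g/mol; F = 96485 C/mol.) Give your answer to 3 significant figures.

n(Na) = 18.3 / 22.99 = 0.7960 mol
Na⁺ + e⁻ → Na, so n(e⁻) = 0.7960 mol
Q = 0.7960 × 96485 / 0.716 = 1.073×10^5 C
I = Q / t = 1.073×10^5 / 22212 s = 4.83 A

4.83 A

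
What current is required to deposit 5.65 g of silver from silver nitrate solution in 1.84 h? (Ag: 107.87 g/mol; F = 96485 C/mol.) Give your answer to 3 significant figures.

0.763 A

n(Ag) = 5.65 / 107.87 = 0.05238 mol
Ag⁺ + e⁻ → Ag, so n(e⁻) = 0.05238 mol
Q = 0.05238 × 96485 = 5054 C
I = Q / t = 5054 / 6624 s = 0.763 A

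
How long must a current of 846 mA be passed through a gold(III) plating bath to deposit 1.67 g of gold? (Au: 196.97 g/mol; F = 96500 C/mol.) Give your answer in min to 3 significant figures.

48.4 min

n(Au) = 1.67 / 196.97 = 0.008478 mol
Au³⁺ + 3e⁻ → Au, so n(e⁻) = 3 × 0.008478 = 0.02543 mol
Q = 0.02543 × 96500 = 2454 C
t = Q / I = 2454 / 0.846 = 2901 s = 48.4 min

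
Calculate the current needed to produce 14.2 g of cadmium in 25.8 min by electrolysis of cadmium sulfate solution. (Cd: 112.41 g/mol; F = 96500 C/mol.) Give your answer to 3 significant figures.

n(Cd) = 14.2 / 112.41 = 0.1263 mol
Cd²⁺ + 2e⁻ → Cd, so n(e⁻) = 2 × 0.1263 = 0.2526 mol
Q = 0.2526 × 96500 = 24380 C
I = Q / t = 24380 / 1548 s = 15.7 A

15.7 A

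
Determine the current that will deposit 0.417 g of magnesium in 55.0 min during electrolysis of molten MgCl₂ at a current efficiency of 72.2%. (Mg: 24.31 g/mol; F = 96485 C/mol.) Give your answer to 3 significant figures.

1.39 A

n(Mg) = 0.417 / 24.31 = 0.01715 mol
Mg²⁺ + 2e⁻ → Mg, so n(e⁻) = 2 × 0.01715 = 0.03430 mol
Q = 0.03430 × 96485 / 0.722 = 4584 C
I = Q / t = 4584 / 3300 s = 1.39 A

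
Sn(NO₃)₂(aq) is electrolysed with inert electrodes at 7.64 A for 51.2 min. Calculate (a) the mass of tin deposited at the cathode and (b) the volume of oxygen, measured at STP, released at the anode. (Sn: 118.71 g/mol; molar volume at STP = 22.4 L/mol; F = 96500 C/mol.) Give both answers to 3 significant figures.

14.4 g Sn; 1.36 L O₂

Q = 7.64 × 3072 = 23470 C; n(e⁻) = 23470 / 96500 = 0.2432 mol
Cathode: Sn²⁺ + 2e⁻ → Sn → n(Sn) = 0.2432/2 = 0.1216 mol → 14.4 g
Anode: 2H₂O → O₂ + 4H⁺ + 4e⁻ → n(O₂) = 0.2432/4 = 0.06080 mol → 1.36 L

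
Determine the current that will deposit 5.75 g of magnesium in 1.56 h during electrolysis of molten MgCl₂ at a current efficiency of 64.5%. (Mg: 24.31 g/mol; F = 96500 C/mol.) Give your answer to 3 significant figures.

12.6 A

n(Mg) = 5.75 / 24.31 = 0.2365 mol
Mg²⁺ + 2e⁻ → Mg, so n(e⁻) = 2 × 0.2365 = 0.4730 mol
Q = 0.4730 × 96500 / 0.645 = 70770 C
I = Q / t = 70770 / 5616 s = 12.6 A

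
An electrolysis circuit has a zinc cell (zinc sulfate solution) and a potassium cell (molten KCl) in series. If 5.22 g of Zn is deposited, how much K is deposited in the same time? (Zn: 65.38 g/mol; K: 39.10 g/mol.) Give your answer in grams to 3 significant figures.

n(Zn) = 5.22 / 65.38 = 0.07984 mol
Zn²⁺ + 2e⁻ → Zn, so n(e⁻) = 2 × 0.07984 = 0.1597 mol
Same current for the same time ⇒ same n(e⁻) = 0.1597 mol in both cells.
K⁺ + e⁻ → K, so n(K) = 0.1597 mol
m(K) = 0.1597 × 39.10 = 6.24 g

6.24 g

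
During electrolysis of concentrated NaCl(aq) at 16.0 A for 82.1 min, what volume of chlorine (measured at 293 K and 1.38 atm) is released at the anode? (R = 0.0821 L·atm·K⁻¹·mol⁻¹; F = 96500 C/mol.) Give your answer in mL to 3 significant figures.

7120 mL

Q = 16.0 A × 4926 s = 78820 C
n(e⁻) = Q/F = 78820/96500 = 0.8168 mol
2Cl⁻ → Cl₂ + 2e⁻, so n(Cl₂) = 0.8168 / 2 = 0.4084 mol
V = nRT/P = 0.4084 × 0.0821 × 293 / 1.38 = 7.119 L
= 7120 mL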